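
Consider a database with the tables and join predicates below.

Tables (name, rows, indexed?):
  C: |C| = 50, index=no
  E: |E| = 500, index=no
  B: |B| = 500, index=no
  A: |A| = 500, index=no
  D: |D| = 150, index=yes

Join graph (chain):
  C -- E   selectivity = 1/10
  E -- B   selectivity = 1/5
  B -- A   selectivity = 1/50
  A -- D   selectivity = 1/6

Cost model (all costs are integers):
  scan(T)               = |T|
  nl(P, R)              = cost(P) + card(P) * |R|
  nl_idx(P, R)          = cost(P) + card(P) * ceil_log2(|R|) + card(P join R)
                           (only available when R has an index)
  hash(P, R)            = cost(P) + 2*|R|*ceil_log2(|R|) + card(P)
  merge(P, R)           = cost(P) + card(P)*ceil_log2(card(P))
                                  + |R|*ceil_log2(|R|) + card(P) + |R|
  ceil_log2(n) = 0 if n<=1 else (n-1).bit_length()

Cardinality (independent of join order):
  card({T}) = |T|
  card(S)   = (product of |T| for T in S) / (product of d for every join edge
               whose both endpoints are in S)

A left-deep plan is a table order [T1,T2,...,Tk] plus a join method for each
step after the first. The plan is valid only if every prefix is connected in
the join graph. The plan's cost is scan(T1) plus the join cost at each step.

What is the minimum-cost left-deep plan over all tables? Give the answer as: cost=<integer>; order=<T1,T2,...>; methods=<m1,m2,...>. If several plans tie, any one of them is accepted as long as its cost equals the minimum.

Selinger DP (subsets sized 1..n):
  {C}: scan cost=50, card=50
  {E}: scan cost=500, card=500
  {B}: scan cost=500, card=500
  {A}: scan cost=500, card=500
  {D}: scan cost=150, card=150
  {CE}: card=2500; try (C,hash)→1600, (E,merge)→5400, (C,merge)→5850, (E,hash)→9100, (E,nl)→25050, (C,nl)→25500; best=1600 via (C,hash)
  {BE}: card=50000; try (E,hash)→10000, (B,hash)→10000, (E,merge)→10500, (B,merge)→10500, (E,nl)→250500, (B,nl)→250500; best=10000 via (E,hash)
  {AB}: card=5000; try (B,hash)→10000, (A,hash)→10000, (B,merge)→10500, (A,merge)→10500, (B,nl)→250500, (A,nl)→250500; best=10000 via (B,hash)
  {AD}: card=12500; try (D,hash)→3400, (A,merge)→6500, (D,merge)→6850, (A,hash)→9300, (D,nl_idx)→17000, (A,nl)→75150 …(+1); best=3400 via (D,hash)
  {BCE}: card=250000; try (B,hash)→13100, (B,merge)→39100, (C,hash)→60600, (C,merge)→860350, (B,nl)→1251600, (C,nl)→2510000; best=13100 via (B,hash)
  {ABE}: card=500000; try (E,hash)→24000, (A,hash)→69000, (E,merge)→85000, (A,merge)→865000, (E,nl)→2510000, (A,nl)→25010000; best=24000 via (E,hash)
  {ABD}: card=125000; try (D,hash)→17400, (B,hash)→24900, (D,merge)→81350, (D,nl_idx)→175000, (B,merge)→195900, (D,nl)→760000 …(+1); best=17400 via (D,hash)
  {ABCE}: card=2500000; try (A,hash)→272100, (C,hash)→524600, (A,merge)→4768100, (C,merge)→10024350, (C,nl)→25024000, (A,nl)→125013100; best=272100 via (A,hash)
  {ABDE}: card=12500000; try (E,hash)→151400, (D,hash)→526400, (E,merge)→2272400, (D,merge)→10025350, (D,nl_idx)→16524000, (E,nl)→62517400 …(+1); best=151400 via (E,hash)
  {ABCDE}: card=62500000; try (D,hash)→2774500, (C,hash)→12652000, (D,merge)→57773450, (D,nl_idx)→82772100, (C,merge)→312651750, (D,nl)→375272100 …(+1); best=2774500 via (D,hash)

cost=2774500; order=E,C,B,A,D; methods=hash,hash,hash,hash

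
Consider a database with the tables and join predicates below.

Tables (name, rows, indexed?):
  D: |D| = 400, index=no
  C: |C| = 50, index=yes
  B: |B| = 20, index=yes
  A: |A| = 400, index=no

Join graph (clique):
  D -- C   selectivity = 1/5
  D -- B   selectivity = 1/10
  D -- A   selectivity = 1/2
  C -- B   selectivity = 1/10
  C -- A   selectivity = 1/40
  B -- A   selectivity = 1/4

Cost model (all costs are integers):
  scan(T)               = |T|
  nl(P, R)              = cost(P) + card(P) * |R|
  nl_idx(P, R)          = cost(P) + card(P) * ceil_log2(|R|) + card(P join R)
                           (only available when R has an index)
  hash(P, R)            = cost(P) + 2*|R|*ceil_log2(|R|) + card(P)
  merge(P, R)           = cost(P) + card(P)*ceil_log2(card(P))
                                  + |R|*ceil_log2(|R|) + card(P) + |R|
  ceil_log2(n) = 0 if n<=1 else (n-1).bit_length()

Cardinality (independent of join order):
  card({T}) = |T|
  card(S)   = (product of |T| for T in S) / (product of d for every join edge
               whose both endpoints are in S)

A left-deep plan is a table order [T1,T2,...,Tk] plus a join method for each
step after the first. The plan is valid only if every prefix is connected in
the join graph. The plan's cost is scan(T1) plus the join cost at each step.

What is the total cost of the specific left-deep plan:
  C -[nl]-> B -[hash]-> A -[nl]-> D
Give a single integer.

108350

step 1: scan C: cost=50, card=50
step 2: join B via nl
    card(P join B) = 50*20/(10) = 100
    cost = 50 + 50*20 = 1050
step 3: join A via hash
    card(P join A) = 100*400/(40*4) = 250
    cost = 1050 + 2*400*9 + 100 = 8350
step 4: join D via nl
    card(P join D) = 250*400/(5*10*2) = 1000
    cost = 8350 + 250*400 = 108350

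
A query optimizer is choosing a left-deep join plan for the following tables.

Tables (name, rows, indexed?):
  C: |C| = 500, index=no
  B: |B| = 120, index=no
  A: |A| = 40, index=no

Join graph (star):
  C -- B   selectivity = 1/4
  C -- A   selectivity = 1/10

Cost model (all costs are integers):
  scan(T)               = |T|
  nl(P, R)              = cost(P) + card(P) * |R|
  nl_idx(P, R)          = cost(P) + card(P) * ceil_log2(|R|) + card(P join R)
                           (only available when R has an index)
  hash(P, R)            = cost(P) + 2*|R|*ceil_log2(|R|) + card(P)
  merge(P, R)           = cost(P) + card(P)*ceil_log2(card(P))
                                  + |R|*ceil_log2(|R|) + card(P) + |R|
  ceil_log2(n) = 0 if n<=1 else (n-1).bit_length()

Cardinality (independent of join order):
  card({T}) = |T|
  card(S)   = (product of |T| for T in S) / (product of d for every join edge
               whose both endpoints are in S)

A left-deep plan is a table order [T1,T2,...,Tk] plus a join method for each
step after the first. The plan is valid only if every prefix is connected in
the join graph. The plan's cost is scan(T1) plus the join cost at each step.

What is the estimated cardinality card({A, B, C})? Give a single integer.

Tables in S: A(40), B(120), C(500)
Edges inside S: C-B(d=4), C-A(d=10)
numerator = 40 * 120 * 500 = 2400000
denominator = 4 * 10 = 40
card(S) = 2400000 / 40 = 60000

60000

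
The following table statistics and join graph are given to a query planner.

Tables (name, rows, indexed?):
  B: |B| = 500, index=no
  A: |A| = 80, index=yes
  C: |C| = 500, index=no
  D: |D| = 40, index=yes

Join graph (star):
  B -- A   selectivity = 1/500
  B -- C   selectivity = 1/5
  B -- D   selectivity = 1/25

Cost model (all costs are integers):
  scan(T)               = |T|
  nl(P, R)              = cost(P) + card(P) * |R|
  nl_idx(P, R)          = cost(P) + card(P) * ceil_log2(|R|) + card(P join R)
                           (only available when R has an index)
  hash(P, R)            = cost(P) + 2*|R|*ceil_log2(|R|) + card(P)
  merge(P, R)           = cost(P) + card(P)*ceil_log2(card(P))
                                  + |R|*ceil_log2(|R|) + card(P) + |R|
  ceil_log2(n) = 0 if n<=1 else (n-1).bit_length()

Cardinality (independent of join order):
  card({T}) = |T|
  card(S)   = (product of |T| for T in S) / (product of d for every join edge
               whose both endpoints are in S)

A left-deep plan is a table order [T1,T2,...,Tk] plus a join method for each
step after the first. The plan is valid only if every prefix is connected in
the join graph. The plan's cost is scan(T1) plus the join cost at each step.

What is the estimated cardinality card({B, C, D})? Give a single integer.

Tables in S: B(500), C(500), D(40)
Edges inside S: B-C(d=5), B-D(d=25)
numerator = 500 * 500 * 40 = 10000000
denominator = 5 * 25 = 125
card(S) = 10000000 / 125 = 80000

80000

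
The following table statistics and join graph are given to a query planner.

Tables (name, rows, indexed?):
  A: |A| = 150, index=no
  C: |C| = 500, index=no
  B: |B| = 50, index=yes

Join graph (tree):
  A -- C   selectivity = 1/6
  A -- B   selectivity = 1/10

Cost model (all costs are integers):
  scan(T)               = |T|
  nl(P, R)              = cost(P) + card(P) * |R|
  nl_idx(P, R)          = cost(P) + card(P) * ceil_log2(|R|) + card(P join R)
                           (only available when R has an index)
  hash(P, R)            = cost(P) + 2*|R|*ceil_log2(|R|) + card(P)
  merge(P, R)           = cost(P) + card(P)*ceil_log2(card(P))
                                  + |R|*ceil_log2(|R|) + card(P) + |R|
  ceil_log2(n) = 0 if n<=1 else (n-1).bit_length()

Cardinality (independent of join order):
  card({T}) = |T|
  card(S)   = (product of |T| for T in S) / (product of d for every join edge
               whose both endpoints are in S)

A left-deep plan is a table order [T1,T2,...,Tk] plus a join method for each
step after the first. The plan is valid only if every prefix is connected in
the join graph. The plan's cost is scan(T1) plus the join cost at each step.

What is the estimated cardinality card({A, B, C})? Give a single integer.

Tables in S: A(150), B(50), C(500)
Edges inside S: A-C(d=6), A-B(d=10)
numerator = 150 * 50 * 500 = 3750000
denominator = 6 * 10 = 60
card(S) = 3750000 / 60 = 62500

62500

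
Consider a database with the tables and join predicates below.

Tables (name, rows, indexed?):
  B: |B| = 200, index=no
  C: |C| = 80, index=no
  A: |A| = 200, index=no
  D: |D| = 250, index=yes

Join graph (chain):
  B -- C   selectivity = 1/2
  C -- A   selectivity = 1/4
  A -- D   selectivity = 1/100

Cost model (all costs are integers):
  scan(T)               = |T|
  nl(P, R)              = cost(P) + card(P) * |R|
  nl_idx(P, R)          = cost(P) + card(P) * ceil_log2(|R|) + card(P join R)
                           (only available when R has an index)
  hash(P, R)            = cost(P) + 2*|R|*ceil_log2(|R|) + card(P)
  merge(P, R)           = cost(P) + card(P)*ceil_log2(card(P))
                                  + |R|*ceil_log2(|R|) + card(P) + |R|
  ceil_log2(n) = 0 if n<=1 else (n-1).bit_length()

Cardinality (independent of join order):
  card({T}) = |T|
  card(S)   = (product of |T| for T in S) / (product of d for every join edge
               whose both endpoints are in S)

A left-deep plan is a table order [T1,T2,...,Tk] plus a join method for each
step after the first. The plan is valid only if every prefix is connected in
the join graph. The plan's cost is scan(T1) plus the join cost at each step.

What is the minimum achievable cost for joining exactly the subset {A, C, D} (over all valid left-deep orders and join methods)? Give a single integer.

3920

Selinger DP over subsets of {A,C,D}:
  {C}: scan cost=80, card=80
  {A}: scan cost=200, card=200
  {D}: scan cost=250, card=250
  {AC}: card=4000; try (C,hash)→1520, (A,merge)→2520, (C,merge)→2640, (A,hash)→3360, (A,nl)→16080, (C,nl)→16200; best=1520 via (C,hash)
  {AD}: card=500; try (D,nl_idx)→2300, (A,hash)→3700, (D,merge)→4250, (A,merge)→4300, (D,hash)→4400, (D,nl)→50200 …(+1); best=2300 via (D,nl_idx)
  {ACD}: card=10000; try (C,hash)→3920, (C,merge)→7940, (D,hash)→9520, (C,nl)→42300, (D,nl_idx)→43520, (D,merge)→55770 …(+1); best=3920 via (C,hash)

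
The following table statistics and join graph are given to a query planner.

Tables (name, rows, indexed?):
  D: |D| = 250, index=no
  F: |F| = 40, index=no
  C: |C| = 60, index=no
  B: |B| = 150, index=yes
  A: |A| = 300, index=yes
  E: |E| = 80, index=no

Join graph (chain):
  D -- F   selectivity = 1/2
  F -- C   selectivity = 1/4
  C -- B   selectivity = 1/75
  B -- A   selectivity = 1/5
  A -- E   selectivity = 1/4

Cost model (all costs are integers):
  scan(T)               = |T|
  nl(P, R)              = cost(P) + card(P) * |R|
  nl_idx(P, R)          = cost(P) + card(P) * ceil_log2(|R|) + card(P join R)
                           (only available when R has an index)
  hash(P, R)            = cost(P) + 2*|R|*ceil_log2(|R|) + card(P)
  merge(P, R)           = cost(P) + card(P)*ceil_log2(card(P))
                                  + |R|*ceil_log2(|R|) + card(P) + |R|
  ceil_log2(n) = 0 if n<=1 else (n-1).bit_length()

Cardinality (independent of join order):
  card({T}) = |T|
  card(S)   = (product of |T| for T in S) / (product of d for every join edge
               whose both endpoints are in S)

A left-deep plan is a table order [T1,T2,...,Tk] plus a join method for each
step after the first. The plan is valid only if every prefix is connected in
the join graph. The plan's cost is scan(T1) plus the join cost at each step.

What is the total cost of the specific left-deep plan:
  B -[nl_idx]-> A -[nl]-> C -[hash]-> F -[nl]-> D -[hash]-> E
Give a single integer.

27559300

step 1: scan B: cost=150, card=150
step 2: join A via nl_idx
    card(P join A) = 150*300/(5) = 9000
    cost = 150 + 150*9 + 9000 = 10500
step 3: join C via nl
    card(P join C) = 9000*60/(75) = 7200
    cost = 10500 + 9000*60 = 550500
step 4: join F via hash
    card(P join F) = 7200*40/(4) = 72000
    cost = 550500 + 2*40*6 + 7200 = 558180
step 5: join D via nl
    card(P join D) = 72000*250/(2) = 9000000
    cost = 558180 + 72000*250 = 18558180
step 6: join E via hash
    card(P join E) = 9000000*80/(4) = 180000000
    cost = 18558180 + 2*80*7 + 9000000 = 27559300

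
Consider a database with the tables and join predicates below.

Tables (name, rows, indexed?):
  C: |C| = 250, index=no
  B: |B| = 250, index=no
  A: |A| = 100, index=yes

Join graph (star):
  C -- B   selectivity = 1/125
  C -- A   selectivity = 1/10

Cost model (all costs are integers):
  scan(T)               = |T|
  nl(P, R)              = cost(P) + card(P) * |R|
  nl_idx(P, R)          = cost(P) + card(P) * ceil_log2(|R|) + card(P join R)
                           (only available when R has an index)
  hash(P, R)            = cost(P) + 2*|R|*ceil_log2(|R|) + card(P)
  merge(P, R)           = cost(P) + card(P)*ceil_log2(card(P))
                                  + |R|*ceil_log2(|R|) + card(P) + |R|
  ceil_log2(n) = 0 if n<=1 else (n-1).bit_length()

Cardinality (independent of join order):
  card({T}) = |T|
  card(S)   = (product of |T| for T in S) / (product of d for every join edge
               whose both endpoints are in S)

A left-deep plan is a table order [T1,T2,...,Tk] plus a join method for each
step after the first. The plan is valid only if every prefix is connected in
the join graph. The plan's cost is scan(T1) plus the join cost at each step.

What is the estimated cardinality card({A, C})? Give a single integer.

Tables in S: A(100), C(250)
Edges inside S: C-A(d=10)
numerator = 100 * 250 = 25000
denominator = 10 = 10
card(S) = 25000 / 10 = 2500

2500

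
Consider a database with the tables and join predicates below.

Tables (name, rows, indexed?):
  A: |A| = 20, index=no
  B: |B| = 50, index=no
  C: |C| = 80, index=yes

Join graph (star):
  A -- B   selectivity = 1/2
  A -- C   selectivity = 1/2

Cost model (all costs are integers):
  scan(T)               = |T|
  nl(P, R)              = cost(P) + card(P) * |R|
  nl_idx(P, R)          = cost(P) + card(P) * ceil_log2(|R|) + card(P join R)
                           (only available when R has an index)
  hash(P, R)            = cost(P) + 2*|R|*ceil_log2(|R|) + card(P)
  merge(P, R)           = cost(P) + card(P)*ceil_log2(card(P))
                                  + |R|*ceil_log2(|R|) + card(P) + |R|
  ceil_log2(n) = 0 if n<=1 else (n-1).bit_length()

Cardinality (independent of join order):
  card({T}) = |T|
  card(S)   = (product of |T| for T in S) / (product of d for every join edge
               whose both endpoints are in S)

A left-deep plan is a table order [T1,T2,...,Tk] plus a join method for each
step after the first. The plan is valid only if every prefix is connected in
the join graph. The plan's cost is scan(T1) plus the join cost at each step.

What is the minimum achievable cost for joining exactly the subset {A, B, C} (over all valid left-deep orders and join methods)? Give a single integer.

Selinger DP over subsets of {A,B,C}:
  {A}: scan cost=20, card=20
  {B}: scan cost=50, card=50
  {C}: scan cost=80, card=80
  {AB}: card=500; try (A,hash)→300, (B,merge)→490, (A,merge)→520, (B,hash)→640, (B,nl)→1020, (A,nl)→1050; best=300 via (A,hash)
  {AC}: card=800; try (A,hash)→360, (C,merge)→780, (A,merge)→840, (C,nl_idx)→960, (C,hash)→1160, (C,nl)→1620 …(+1); best=360 via (A,hash)
  {ABC}: card=20000; try (B,hash)→1760, (C,hash)→1920, (C,merge)→5940, (B,merge)→9510, (C,nl_idx)→23800, (C,nl)→40300 …(+1); best=1760 via (B,hash)

1760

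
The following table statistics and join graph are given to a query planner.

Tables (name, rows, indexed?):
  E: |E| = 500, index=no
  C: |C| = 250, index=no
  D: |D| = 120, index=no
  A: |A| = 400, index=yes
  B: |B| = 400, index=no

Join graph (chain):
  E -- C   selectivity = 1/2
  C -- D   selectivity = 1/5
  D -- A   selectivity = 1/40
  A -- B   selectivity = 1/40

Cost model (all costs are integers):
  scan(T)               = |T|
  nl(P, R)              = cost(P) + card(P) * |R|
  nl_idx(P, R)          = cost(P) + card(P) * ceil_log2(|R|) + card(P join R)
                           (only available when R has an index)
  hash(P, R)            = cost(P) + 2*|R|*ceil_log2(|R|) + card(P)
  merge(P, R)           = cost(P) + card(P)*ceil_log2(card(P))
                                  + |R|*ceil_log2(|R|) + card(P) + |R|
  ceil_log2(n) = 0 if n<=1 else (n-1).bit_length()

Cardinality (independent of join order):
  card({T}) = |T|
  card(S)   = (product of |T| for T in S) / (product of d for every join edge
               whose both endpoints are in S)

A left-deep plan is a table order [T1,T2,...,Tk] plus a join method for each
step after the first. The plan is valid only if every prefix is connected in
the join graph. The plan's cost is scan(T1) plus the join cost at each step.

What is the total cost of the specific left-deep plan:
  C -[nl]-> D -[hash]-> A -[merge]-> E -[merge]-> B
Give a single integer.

376072450

step 1: scan C: cost=250, card=250
step 2: join D via nl
    card(P join D) = 250*120/(5) = 6000
    cost = 250 + 250*120 = 30250
step 3: join A via hash
    card(P join A) = 6000*400/(40) = 60000
    cost = 30250 + 2*400*9 + 6000 = 43450
step 4: join E via merge
    card(P join E) = 60000*500/(2) = 15000000
    cost = 43450 + 60000*16 + 500*9 + 60000 + 500 = 1068450
step 5: join B via merge
    card(P join B) = 15000000*400/(40) = 150000000
    cost = 1068450 + 15000000*24 + 400*9 + 15000000 + 400 = 376072450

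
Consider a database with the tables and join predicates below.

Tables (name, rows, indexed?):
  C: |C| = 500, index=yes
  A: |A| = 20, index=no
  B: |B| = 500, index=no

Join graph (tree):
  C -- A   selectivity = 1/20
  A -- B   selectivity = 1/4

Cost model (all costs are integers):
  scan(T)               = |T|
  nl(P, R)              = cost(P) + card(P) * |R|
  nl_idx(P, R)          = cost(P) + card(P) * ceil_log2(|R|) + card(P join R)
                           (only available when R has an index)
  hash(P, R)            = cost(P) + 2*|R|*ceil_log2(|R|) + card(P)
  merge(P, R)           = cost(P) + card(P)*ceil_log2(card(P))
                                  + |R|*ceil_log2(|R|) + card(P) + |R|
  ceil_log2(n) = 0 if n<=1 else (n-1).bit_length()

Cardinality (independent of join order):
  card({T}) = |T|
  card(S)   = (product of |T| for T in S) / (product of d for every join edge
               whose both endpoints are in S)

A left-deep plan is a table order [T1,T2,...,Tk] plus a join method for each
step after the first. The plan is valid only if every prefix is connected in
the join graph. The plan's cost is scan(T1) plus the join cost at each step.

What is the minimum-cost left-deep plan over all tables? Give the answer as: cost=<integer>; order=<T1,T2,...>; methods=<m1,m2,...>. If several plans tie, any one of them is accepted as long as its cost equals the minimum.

Selinger DP (subsets sized 1..n):
  {C}: scan cost=500, card=500
  {A}: scan cost=20, card=20
  {B}: scan cost=500, card=500
  {AC}: card=500; try (C,nl_idx)→700, (A,hash)→1200, (C,merge)→5140, (A,merge)→5620, (C,hash)→9040, (C,nl)→10020 …(+1); best=700 via (C,nl_idx)
  {AB}: card=2500; try (A,hash)→1200, (B,merge)→5140, (A,merge)→5620, (B,hash)→9040, (B,nl)→10020, (A,nl)→10500; best=1200 via (A,hash)
  {ABC}: card=62500; try (B,hash)→10200, (B,merge)→10700, (C,hash)→12700, (C,merge)→38700, (C,nl_idx)→86200, (B,nl)→250700 …(+1); best=10200 via (B,hash)

cost=10200; order=A,C,B; methods=nl_idx,hash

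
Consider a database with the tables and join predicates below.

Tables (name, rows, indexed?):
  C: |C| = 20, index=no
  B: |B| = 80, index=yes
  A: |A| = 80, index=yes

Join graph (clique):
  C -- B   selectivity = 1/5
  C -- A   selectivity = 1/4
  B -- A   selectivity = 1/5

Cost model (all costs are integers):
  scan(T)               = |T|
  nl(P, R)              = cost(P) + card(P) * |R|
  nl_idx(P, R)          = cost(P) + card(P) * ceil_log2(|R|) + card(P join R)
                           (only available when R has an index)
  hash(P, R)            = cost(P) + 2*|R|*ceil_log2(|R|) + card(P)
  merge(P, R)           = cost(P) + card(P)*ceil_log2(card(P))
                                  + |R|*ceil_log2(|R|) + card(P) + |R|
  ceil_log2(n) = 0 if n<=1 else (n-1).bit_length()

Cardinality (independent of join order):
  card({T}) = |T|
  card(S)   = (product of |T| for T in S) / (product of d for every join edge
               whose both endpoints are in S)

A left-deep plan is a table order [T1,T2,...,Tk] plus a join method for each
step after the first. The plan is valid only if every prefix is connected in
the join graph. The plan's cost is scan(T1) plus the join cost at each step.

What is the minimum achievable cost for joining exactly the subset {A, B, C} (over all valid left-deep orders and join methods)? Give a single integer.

1800

Selinger DP over subsets of {A,B,C}:
  {C}: scan cost=20, card=20
  {B}: scan cost=80, card=80
  {A}: scan cost=80, card=80
  {BC}: card=320; try (C,hash)→360, (B,nl_idx)→480, (B,merge)→780, (C,merge)→840, (B,hash)→1160, (B,nl)→1620 …(+1); best=360 via (C,hash)
  {AC}: card=400; try (C,hash)→360, (A,nl_idx)→560, (A,merge)→780, (C,merge)→840, (A,hash)→1160, (A,nl)→1620 …(+1); best=360 via (C,hash)
  {AB}: card=1280; try (B,hash)→1280, (A,hash)→1280, (B,merge)→1360, (A,merge)→1360, (B,nl_idx)→1920, (A,nl_idx)→1920 …(+2); best=1280 via (B,hash)
  {ABC}: card=1280; try (A,hash)→1800, (B,hash)→1880, (C,hash)→2760, (A,nl_idx)→3880, (A,merge)→4200, (B,nl_idx)→4440 …(+5); best=1800 via (A,hash)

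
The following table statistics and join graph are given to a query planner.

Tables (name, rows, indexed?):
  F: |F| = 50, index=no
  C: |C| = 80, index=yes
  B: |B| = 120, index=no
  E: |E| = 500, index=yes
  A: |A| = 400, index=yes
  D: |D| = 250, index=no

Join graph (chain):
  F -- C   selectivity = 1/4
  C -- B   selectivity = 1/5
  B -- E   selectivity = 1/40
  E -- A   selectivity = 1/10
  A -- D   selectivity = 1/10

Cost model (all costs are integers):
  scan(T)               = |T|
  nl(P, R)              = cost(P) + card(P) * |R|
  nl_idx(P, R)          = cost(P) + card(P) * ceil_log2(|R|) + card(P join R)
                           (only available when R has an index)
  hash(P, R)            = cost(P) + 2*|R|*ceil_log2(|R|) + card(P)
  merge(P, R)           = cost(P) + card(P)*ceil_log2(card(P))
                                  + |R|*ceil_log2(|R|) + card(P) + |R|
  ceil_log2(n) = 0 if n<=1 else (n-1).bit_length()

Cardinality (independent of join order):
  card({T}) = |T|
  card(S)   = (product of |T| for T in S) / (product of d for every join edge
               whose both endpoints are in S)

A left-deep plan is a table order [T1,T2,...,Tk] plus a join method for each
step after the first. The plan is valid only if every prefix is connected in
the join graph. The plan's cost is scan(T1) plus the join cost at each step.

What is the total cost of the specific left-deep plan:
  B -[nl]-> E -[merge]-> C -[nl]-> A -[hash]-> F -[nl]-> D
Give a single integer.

3010639360

step 1: scan B: cost=120, card=120
step 2: join E via nl
    card(P join E) = 120*500/(40) = 1500
    cost = 120 + 120*500 = 60120
step 3: join C via merge
    card(P join C) = 1500*80/(5) = 24000
    cost = 60120 + 1500*11 + 80*7 + 1500 + 80 = 78760
step 4: join A via nl
    card(P join A) = 24000*400/(10) = 960000
    cost = 78760 + 24000*400 = 9678760
step 5: join F via hash
    card(P join F) = 960000*50/(4) = 12000000
    cost = 9678760 + 2*50*6 + 960000 = 10639360
step 6: join D via nl
    card(P join D) = 12000000*250/(10) = 300000000
    cost = 10639360 + 12000000*250 = 3010639360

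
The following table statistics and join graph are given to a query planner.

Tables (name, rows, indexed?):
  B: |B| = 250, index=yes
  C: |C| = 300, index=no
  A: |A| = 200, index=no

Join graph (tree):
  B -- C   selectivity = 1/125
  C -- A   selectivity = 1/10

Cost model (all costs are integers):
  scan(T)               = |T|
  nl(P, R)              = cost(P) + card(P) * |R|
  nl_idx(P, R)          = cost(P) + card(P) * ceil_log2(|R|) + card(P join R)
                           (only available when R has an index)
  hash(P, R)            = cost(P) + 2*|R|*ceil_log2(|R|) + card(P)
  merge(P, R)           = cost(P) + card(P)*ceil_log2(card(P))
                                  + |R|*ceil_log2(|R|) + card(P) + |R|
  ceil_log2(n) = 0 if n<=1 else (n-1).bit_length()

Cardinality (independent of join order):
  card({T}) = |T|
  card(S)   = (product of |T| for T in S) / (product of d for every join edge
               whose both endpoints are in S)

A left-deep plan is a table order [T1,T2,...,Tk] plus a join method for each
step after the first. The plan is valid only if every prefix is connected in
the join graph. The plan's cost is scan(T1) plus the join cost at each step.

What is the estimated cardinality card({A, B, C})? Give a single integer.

12000

Tables in S: A(200), B(250), C(300)
Edges inside S: B-C(d=125), C-A(d=10)
numerator = 200 * 250 * 300 = 15000000
denominator = 125 * 10 = 1250
card(S) = 15000000 / 1250 = 12000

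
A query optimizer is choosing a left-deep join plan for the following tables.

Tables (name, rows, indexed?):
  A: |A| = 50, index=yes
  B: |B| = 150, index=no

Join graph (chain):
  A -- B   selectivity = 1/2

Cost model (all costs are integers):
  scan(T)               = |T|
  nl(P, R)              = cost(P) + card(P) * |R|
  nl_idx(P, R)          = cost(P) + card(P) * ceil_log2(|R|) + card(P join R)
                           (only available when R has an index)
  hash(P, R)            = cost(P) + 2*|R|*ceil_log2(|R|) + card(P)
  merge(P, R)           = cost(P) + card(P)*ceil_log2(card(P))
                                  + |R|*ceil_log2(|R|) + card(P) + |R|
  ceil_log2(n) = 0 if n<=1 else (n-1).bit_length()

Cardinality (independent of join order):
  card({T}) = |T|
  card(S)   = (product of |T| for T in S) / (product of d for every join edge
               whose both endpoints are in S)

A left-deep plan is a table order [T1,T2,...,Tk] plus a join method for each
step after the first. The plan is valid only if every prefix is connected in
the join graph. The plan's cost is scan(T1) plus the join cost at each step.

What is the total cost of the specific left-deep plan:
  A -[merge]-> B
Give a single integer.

step 1: scan A: cost=50, card=50
step 2: join B via merge
    card(P join B) = 50*150/(2) = 3750
    cost = 50 + 50*6 + 150*8 + 50 + 150 = 1750

1750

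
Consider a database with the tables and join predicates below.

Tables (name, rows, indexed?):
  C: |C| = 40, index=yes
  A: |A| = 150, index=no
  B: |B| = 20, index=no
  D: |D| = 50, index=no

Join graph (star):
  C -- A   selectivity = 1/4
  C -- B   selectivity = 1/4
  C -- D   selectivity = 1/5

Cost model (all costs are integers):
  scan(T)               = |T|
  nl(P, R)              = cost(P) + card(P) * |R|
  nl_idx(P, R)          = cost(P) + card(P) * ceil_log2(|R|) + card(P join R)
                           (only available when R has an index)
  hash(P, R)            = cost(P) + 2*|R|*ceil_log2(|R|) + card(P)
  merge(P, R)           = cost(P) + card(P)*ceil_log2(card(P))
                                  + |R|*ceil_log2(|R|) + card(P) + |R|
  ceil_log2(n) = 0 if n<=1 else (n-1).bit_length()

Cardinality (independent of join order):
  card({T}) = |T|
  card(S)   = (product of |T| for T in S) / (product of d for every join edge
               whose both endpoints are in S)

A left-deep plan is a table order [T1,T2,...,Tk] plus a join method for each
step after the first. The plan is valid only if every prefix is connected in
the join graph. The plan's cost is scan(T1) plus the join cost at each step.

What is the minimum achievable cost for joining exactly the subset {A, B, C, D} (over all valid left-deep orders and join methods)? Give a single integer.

5480

Selinger DP over subsets of {A,B,C,D}:
  {C}: scan cost=40, card=40
  {A}: scan cost=150, card=150
  {B}: scan cost=20, card=20
  {D}: scan cost=50, card=50
  {AC}: card=1500; try (C,hash)→780, (A,merge)→1670, (C,merge)→1780, (A,hash)→2480, (C,nl_idx)→2550, (A,nl)→6040 …(+1); best=780 via (C,hash)
  {BC}: card=200; try (B,hash)→280, (C,nl_idx)→340, (C,merge)→420, (B,merge)→440, (C,hash)→520, (C,nl)→820 …(+1); best=280 via (B,hash)
  {CD}: card=400; try (C,hash)→580, (D,merge)→670, (D,hash)→680, (C,merge)→680, (C,nl_idx)→750, (D,nl)→2040 …(+1); best=580 via (C,hash)
  {ABC}: card=7500; try (B,hash)→2480, (A,hash)→2880, (A,merge)→3430, (B,merge)→18900, (A,nl)→30280, (B,nl)→30780; best=2480 via (B,hash)
  {ACD}: card=15000; try (D,hash)→2880, (A,hash)→3380, (A,merge)→5930, (D,merge)→19130, (A,nl)→60580, (D,nl)→75780; best=2880 via (D,hash)
  {BCD}: card=2000; try (D,hash)→1080, (B,hash)→1180, (D,merge)→2430, (B,merge)→4700, (B,nl)→8580, (D,nl)→10280; best=1080 via (D,hash)
  {ABCD}: card=75000; try (A,hash)→5480, (D,hash)→10580, (B,hash)→18080, (A,merge)→26430, (D,merge)→107830, (B,merge)→228000 …(+3); best=5480 via (A,hash)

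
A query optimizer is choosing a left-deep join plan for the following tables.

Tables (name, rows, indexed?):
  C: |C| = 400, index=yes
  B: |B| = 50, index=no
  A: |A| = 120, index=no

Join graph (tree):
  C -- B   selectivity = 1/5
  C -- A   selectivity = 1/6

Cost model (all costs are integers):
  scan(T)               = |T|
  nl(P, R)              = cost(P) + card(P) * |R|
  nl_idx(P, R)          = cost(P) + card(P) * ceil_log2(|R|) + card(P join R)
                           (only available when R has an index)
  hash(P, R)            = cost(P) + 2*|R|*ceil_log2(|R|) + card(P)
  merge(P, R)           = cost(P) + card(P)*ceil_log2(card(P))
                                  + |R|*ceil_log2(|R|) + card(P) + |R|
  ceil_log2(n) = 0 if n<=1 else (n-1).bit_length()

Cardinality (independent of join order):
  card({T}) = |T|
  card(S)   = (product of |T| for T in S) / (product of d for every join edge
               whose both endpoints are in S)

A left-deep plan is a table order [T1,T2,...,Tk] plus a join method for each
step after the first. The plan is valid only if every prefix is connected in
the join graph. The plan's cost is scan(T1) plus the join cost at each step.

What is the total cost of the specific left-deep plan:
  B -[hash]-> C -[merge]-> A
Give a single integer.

step 1: scan B: cost=50, card=50
step 2: join C via hash
    card(P join C) = 50*400/(5) = 4000
    cost = 50 + 2*400*9 + 50 = 7300
step 3: join A via merge
    card(P join A) = 4000*120/(6) = 80000
    cost = 7300 + 4000*12 + 120*7 + 4000 + 120 = 60260

60260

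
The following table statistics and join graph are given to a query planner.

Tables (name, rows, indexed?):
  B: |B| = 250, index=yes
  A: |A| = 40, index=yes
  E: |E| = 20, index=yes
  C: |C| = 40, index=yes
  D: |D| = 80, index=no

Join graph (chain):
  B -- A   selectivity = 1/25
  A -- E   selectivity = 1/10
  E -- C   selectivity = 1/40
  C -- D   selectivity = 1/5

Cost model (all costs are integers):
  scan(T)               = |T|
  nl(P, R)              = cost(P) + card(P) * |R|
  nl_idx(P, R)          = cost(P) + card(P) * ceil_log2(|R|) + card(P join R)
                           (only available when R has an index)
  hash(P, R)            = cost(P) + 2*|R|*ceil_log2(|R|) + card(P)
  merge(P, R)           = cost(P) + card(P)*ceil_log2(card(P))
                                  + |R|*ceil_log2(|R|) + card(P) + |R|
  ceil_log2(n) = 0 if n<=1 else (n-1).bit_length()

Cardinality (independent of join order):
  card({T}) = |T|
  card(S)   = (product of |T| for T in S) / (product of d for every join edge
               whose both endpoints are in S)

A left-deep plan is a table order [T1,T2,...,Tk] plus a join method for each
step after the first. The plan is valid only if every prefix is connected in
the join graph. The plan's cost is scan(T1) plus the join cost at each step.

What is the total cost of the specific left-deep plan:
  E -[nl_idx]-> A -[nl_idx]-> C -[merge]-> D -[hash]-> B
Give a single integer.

step 1: scan E: cost=20, card=20
step 2: join A via nl_idx
    card(P join A) = 20*40/(10) = 80
    cost = 20 + 20*6 + 80 = 220
step 3: join C via nl_idx
    card(P join C) = 80*40/(40) = 80
    cost = 220 + 80*6 + 80 = 780
step 4: join D via merge
    card(P join D) = 80*80/(5) = 1280
    cost = 780 + 80*7 + 80*7 + 80 + 80 = 2060
step 5: join B via hash
    card(P join B) = 1280*250/(25) = 12800
    cost = 2060 + 2*250*8 + 1280 = 7340

7340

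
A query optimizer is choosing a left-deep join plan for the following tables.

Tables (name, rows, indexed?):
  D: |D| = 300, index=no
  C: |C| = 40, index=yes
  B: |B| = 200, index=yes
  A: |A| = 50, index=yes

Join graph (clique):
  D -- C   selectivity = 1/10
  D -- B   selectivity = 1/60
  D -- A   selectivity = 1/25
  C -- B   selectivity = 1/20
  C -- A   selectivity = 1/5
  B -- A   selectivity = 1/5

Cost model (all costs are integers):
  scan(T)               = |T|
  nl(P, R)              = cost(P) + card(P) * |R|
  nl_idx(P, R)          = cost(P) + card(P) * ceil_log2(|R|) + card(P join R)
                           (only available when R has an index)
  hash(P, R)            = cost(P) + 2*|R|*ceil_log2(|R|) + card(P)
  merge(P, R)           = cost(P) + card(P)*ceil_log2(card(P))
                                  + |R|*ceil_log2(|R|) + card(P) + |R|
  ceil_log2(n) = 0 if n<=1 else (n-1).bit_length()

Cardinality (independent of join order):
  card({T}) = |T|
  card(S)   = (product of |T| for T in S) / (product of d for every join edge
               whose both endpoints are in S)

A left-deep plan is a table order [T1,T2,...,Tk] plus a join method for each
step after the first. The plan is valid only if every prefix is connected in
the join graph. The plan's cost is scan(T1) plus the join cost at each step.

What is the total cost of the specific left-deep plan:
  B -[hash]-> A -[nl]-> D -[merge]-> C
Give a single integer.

605280

step 1: scan B: cost=200, card=200
step 2: join A via hash
    card(P join A) = 200*50/(5) = 2000
    cost = 200 + 2*50*6 + 200 = 1000
step 3: join D via nl
    card(P join D) = 2000*300/(60*25) = 400
    cost = 1000 + 2000*300 = 601000
step 4: join C via merge
    card(P join C) = 400*40/(10*20*5) = 16
    cost = 601000 + 400*9 + 40*6 + 400 + 40 = 605280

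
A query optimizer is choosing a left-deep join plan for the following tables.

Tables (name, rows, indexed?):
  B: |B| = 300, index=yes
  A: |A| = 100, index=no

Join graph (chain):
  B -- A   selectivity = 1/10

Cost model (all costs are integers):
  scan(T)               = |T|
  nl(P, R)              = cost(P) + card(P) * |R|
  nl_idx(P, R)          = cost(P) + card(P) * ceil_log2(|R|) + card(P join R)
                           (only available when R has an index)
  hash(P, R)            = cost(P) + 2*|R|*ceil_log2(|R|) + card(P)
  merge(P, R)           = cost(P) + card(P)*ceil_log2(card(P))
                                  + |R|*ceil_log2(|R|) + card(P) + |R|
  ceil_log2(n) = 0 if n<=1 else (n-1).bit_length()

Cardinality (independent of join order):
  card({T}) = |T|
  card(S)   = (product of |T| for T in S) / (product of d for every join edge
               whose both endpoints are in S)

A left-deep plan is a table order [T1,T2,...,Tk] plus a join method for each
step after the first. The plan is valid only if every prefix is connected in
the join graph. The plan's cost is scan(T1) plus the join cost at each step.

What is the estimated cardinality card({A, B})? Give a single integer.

Tables in S: A(100), B(300)
Edges inside S: B-A(d=10)
numerator = 100 * 300 = 30000
denominator = 10 = 10
card(S) = 30000 / 10 = 3000

3000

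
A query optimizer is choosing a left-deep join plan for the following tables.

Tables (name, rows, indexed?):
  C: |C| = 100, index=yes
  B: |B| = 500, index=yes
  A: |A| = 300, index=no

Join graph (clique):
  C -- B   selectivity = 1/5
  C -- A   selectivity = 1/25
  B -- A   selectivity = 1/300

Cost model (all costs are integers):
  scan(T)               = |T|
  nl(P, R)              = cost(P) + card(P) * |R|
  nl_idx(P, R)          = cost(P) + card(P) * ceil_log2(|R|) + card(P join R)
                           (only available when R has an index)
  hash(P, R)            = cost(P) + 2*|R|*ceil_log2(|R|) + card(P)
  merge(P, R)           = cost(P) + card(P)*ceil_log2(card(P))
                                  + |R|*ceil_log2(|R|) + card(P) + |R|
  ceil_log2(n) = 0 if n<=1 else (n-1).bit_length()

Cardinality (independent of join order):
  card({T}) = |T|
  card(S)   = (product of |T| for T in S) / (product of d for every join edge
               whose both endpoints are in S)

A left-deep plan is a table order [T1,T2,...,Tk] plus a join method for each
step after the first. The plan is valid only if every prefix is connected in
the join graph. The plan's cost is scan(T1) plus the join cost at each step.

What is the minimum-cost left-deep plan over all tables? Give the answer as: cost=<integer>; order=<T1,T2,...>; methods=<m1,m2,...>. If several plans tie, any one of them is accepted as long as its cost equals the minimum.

cost=5400; order=A,B,C; methods=nl_idx,hash

Selinger DP (subsets sized 1..n):
  {C}: scan cost=100, card=100
  {B}: scan cost=500, card=500
  {A}: scan cost=300, card=300
  {BC}: card=10000; try (C,hash)→2400, (B,merge)→5900, (C,merge)→6300, (B,hash)→9200, (B,nl_idx)→11000, (C,nl_idx)→14000 …(+2); best=2400 via (C,hash)
  {AC}: card=1200; try (C,hash)→2000, (C,nl_idx)→3600, (A,merge)→3900, (C,merge)→4100, (A,hash)→5600, (A,nl)→30100 …(+1); best=2000 via (C,hash)
  {AB}: card=500; try (B,nl_idx)→3500, (A,hash)→6400, (B,merge)→8300, (A,merge)→8500, (B,hash)→9600, (B,nl)→150300 …(+1); best=3500 via (B,nl_idx)
  {ABC}: card=400; try (C,hash)→5400, (C,nl_idx)→7400, (C,merge)→9300, (B,hash)→12200, (B,nl_idx)→13200, (A,hash)→17800 …(+5); best=5400 via (C,hash)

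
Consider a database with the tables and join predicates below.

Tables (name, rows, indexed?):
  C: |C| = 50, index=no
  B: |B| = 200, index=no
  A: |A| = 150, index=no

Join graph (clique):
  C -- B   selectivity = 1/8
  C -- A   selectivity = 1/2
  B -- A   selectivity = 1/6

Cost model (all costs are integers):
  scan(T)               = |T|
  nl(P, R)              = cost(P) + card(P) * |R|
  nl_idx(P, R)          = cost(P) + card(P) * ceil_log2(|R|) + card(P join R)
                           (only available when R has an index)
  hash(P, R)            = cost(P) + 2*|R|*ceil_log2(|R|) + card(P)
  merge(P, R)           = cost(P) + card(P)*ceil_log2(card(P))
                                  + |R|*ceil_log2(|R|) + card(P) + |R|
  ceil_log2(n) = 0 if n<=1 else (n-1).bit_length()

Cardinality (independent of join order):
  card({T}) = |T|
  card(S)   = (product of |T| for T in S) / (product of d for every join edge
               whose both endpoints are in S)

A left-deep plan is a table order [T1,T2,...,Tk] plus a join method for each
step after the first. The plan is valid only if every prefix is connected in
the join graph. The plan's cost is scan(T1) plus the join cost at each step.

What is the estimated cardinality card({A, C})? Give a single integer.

Tables in S: A(150), C(50)
Edges inside S: C-A(d=2)
numerator = 150 * 50 = 7500
denominator = 2 = 2
card(S) = 7500 / 2 = 3750

3750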